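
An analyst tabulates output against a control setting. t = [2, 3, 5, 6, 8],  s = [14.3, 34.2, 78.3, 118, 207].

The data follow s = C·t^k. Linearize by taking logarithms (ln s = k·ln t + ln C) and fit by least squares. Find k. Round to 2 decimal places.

Let Y = ln s. Fitting Y = k·ln t + ln C by least squares:
Σln t = 7.2724, Σ(ln t)² = 11.8122, Σln s = 20.6564, Σln t·ln s = 32.3795.
Equations: 11.8122·k + 7.2724·ln C = 32.3795;  7.2724·k + 5·ln C = 20.6564.
Slope k = (n·Σln t·ln s − Σln t·Σln s)/(n·Σ(ln t)² − (Σln t)²) = (5·32.3795 − 7.2724·20.6564)/6.1731 = 1.89140; ln C = (Σln s − k·Σln t)/n = 1.38028.

k = 1.89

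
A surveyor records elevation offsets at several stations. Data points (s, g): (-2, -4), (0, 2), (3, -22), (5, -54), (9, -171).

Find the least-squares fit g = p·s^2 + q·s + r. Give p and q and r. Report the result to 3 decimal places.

p = -1.969, q = -1.405, r = 1.278

Entries of MᵀM: Σs^2·s^2 = 7283, Σs^2·s = 873, Σs^2 = 119, Σs·s = 119, Σs = 15, Σ1 = 5.
And Σs^2·g = -15415, Σs·g = -1867, Σg = -249.
MᵀM·[p, q, r]ᵀ = Mᵀg becomes [[7283, 873, 119]; [873, 119, 15]; [119, 15, 5]]·[p, q, r]ᵀ = [-15415, -1867, -249]ᵀ.
Row-reducing yields p = -155314/78879, q = -36948/26293, r = 100831/78879.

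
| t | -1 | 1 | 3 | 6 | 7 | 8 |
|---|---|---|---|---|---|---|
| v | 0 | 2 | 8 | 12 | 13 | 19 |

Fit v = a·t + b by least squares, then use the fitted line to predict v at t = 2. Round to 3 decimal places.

The normal equations are: 160·a + 24·b = 341;  24·a + 6·b = 54.
(Σt·t = 160, Σt = 24, Σ1 = 6, Σt·v = 341, Σv = 54.)
Eliminating b: 6·(row 1) − 24·(row 2) gives 384·a = 6·341 − 24·54 = 750, so a = 125/64.
Then b = (54 − 24·(125/64))/6 = 19/16.
At t = 2: v̂ = (125/64)·(2) + (19/16)·(1) = 163/32.

v̂ = 5.094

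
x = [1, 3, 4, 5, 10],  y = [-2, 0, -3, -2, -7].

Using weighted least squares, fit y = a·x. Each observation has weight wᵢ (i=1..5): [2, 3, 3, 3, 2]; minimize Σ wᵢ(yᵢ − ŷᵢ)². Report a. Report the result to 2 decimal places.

AᵀWA·[a]ᵀ = AᵀWy reads: 352·a = -210.
Hence a = -210 / 352 ≈ -0.596591.

a = -0.60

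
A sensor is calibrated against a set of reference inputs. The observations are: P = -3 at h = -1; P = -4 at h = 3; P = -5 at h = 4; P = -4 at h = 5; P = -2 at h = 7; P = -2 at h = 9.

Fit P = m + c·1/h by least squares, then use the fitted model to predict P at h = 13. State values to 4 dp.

P̂ = -3.3768

The normal system XᵀX·[m, c]ᵀ = XᵀP is [[6, 47/1260]; [47/1260, 1978729/1587600]]·[m, c]ᵀ = [-20, -1123/1260]ᵀ.
Determinant 6·(1978729/1587600) − (47/1260)² = 2374033/317520.
m = ((-20)·(1978729/1587600) − (47/1260)·(-1123/1260))/(2374033/317520) = -39521799/11870165; c = (6·(-1123/1260) − (47/1260)·(-20))/(2374033/317520) = -1461096/2374033.
At h = 13: P̂ = (-39521799/11870165)·(1) + (-1461096/2374033)·(1/13) = -40083759/11870165.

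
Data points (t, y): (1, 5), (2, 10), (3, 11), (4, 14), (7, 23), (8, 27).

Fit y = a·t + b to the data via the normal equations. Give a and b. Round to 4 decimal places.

a = 2.9871, b = 2.5536

Compute the Gram sums: Σt·t = 143, Σt = 25, Σ1 = 6.
For Xᵀy: Σt·y = 491, Σy = 90.
Δ = 143·6 − 25² = 233.
a = (491·6 − 25·90)/233 = 696/233; b = (143·90 − 25·491)/233 = 595/233.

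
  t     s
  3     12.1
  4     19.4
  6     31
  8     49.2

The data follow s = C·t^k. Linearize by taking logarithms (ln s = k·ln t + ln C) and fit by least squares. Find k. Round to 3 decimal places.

Linearized form: ln s = k·ln t + ln C. From the 4 transformed points,
Σln t = 6.3561, Σ(ln t)² = 10.6632, Σln s = 12.7884, Σln t·ln s = 21.1040.
Equations: 10.6632·k + 6.3561·ln C = 21.1040;  6.3561·k + 4·ln C = 12.7884.
Δ = 10.6632·4 − (6.3561)² = 2.2529; k = (21.1040·4 − 6.3561·12.7884)/2.2529 = 1.39010, ln C = (10.6632·12.7884 − 6.3561·21.1040)/2.2529 = 0.98819.

k = 1.390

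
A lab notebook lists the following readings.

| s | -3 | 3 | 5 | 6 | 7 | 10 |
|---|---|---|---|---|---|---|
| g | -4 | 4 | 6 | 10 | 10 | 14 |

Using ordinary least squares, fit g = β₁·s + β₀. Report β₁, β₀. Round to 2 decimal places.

β₁ = 1.41, β₀ = 0.08

The normal equations are: 228·β₁ + 28·β₀ = 324;  28·β₁ + 6·β₀ = 40.
Eliminating β₀: 6·(row 1) − 28·(row 2) gives 584·β₁ = 6·324 − 28·40 = 824, so β₁ = 103/73.
Then β₀ = (40 − 28·(103/73))/6 = 6/73.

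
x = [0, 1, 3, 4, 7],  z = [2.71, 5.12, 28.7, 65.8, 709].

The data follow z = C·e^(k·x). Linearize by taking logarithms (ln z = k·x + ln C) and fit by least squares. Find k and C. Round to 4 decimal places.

Linearized form: ln z = k·x + ln C. From the 5 transformed points,
Σx = 15.0000, Σ(x)² = 75.0000, Σln z = 16.7375, Σx·ln z = 74.3973.
Equations: 75.0000·k + 15.0000·ln C = 74.3973;  15.0000·k + 5·ln C = 16.7375.
Solving (det = 150.0000): k = 0.80616, ln C = 0.92901, so C = exp(0.92901) = 2.53199.

k = 0.8062, C = 2.5320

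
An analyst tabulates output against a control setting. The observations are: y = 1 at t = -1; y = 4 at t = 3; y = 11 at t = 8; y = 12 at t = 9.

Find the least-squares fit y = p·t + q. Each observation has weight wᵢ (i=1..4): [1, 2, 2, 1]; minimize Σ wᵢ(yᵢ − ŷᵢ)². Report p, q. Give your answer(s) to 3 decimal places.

With design matrix M, MᵀWM = [[228, 30]; [30, 6]] and MᵀWy = [307, 43]ᵀ.
Eliminating q: 6·(row 1) − 30·(row 2) gives 468·p = 6·307 − 30·43 = 552, so p = 46/39.
Then q = (43 − 30·(46/39))/6 = 33/26.

p = 1.179, q = 1.269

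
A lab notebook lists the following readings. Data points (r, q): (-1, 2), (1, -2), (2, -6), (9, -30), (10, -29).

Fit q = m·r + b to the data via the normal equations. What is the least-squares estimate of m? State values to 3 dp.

m = -3.067

With design matrix A, AᵀA = [[187, 21]; [21, 5]] and Aᵀq = [-576, -65]ᵀ.
Determinant 187·5 − 21² = 494.
m = ((-576)·5 − 21·(-65))/494 = -1515/494; b = (187·(-65) − 21·(-576))/494 = -59/494.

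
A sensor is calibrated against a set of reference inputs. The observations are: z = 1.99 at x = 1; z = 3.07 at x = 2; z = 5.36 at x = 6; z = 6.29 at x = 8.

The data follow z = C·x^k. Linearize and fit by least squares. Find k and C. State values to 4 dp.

k = 0.5453, C = 2.0334

With ln zᵢ as the transformed response and ln xᵢ as the regressor:
XᵀX = [[8.0149, 4.5643]; [4.5643, 4]], rhs = [7.6098, 5.3277]ᵀ  (here Σln x = 4.5643, Σ(ln x)² = 8.0149, Σln z = 5.3277, Σln x·ln z = 7.6098).
Δ = 8.0149·4 − (4.5643)² = 11.2265; k = (7.6098·4 − 4.5643·5.3277)/11.2265 = 0.54528, ln C = (8.0149·5.3277 − 4.5643·7.6098)/11.2265 = 0.70972, so C = exp(0.70972) = 2.03343.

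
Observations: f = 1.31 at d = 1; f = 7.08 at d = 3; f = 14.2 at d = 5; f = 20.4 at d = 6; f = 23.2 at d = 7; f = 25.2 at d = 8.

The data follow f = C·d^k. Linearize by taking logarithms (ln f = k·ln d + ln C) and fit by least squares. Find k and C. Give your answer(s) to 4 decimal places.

Let Y = ln f. Fitting Y = k·ln d + ln C by least squares:
XᵀX = [[15.1183, 8.5252]; [8.5252, 6]], rhs = [24.6519, 14.2671]ᵀ  (here Σln d = 8.5252, Σ(ln d)² = 15.1183, Σln f = 14.2671, Σln d·ln f = 24.6519).
Δ = 15.1183·6 − (8.5252)² = 18.0313; k = (24.6519·6 − 8.5252·14.2671)/18.0313 = 1.45759, ln C = (15.1183·14.2671 − 8.5252·24.6519)/18.0313 = 0.30682, so C = exp(0.30682) = 1.35909.

k = 1.4576, C = 1.3591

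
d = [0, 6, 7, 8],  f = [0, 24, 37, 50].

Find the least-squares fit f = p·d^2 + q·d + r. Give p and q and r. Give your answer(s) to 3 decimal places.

p = 1.109, q = -2.580, r = -0.015

Entries of AᵀA: Σd^2·d^2 = 7793, Σd^2·d = 1071, Σd^2 = 149, Σd·d = 149, Σd = 21, Σ1 = 4.
And Σd^2·f = 5877, Σd·f = 803, Σf = 111.
AᵀA·[p, q, r]ᵀ = Aᵀf becomes [[7793, 1071, 149]; [1071, 149, 21]; [149, 21, 4]]·[p, q, r]ᵀ = [5877, 803, 111]ᵀ.
Row-reducing yields p = 783/706, q = -9109/3530, r = -27/1765.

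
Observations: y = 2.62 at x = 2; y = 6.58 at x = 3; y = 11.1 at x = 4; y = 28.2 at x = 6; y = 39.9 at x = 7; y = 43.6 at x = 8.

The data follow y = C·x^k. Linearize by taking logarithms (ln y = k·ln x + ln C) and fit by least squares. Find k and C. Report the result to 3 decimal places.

k = 2.084, C = 0.638

With ln yᵢ as the transformed response and ln xᵢ as the regressor:
AᵀA = [[14.9303, 8.9952]; [8.9952, 6]], rhs = [27.0808, 16.0549]ᵀ  (here Σln x = 8.9952, Σ(ln x)² = 14.9303, Σln y = 16.0549, Σln x·ln y = 27.0808).
Slope k = (n·Σln x·ln y − Σln x·Σln y)/(n·Σ(ln x)² − (Σln x)²) = (6·27.0808 − 8.9952·16.0549)/8.6686 = 2.08435; ln C = (Σln y − k·Σln x)/n = -0.44902, so C = exp(-0.44902) = 0.63825.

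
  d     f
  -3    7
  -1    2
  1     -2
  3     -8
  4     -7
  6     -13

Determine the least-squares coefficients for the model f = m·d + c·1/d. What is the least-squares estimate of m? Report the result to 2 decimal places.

m = -2.15

With design matrix A, AᵀA = [[72, 6]; [6, 37/16]] and Aᵀf = [-155, -155/12]ᵀ.
Eliminating c: (37/16)·(row 1) − 6·(row 2) gives (261/2)·m = (37/16)·(-155) − 6·(-155/12) = -4495/16, so m = -155/72.
Then c = ((-155/12) − 6·(-155/72))/(37/16) = 0.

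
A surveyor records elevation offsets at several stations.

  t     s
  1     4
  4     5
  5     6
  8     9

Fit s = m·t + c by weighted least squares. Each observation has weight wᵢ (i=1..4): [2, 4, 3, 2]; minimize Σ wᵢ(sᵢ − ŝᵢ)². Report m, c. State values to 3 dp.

m = 0.728, c = 2.577

The normal system XᵀWX·[m, c]ᵀ = XᵀWs is [[269, 49]; [49, 11]]·[m, c]ᵀ = [322, 64]ᵀ.
Eliminating c: 11·(row 1) − 49·(row 2) gives 558·m = 11·322 − 49·64 = 406, so m = 203/279.
Then c = (64 − 49·(203/279))/11 = 719/279.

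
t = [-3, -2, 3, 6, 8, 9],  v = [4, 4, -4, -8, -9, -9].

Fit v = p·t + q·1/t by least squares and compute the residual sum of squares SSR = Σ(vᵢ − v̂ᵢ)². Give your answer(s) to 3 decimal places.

SSR = 2.193

Setting ∂/∂p … = 0 gives: 203·p + 6·q = -233;  6·p + (2737/5184)·q = -65/8.
Δ = 203·(2737/5184) − 6² = 368987/5184.
p = ((-233)·(2737/5184) − 6·(-65/8))/(368987/5184) = -385001/368987; q = (203·(-65/8) − 6·(-233))/(368987/5184) = -1303128/368987.
Residuals: -113431/368987, 54382/368987, 113431/368987, -424702/368987, -77984/368987, 288918/368987; SSR = 809290/368987.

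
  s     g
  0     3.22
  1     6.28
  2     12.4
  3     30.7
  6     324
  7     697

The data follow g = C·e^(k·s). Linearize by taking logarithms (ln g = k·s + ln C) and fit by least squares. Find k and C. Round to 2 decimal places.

Let Y = ln g. Fitting Y = k·s + ln C by least squares:
Σs = 19.0000, Σ(s)² = 99.0000, Σln g = 21.2762, Σs·ln g = 97.6575.
Equations: 99.0000·k + 19.0000·ln C = 97.6575;  19.0000·k + 6·ln C = 21.2762.
Solving (det = 233.0000): k = 0.77981, ln C = 1.07663, so C = exp(1.07663) = 2.93478.

k = 0.78, C = 2.93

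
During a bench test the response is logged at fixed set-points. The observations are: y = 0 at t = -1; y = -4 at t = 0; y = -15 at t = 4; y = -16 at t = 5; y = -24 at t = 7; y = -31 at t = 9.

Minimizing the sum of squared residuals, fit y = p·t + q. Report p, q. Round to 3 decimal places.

The normal equations are: 172·p + 24·q = -587;  24·p + 6·q = -90.
(Σt·t = 172, Σt = 24, Σ1 = 6, Σt·y = -587, Σy = -90.)
Determinant 172·6 − 24² = 456.
p = ((-587)·6 − 24·(-90))/456 = -227/76; q = (172·(-90) − 24·(-587))/456 = -58/19.

p = -2.987, q = -3.053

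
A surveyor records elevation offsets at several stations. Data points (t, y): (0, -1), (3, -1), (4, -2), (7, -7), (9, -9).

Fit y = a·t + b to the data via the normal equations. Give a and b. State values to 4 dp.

a = -0.9959, b = 0.5813

Normal-equation sums: Σt·t = 155, Σt = 23, Σ1 = 5.
Moment sums: Σt·y = -141, Σy = -20.
So AᵀA·[a, b]ᵀ = Aᵀy: [[155, 23]; [23, 5]]·[a, b]ᵀ = [-141, -20]ᵀ.
det = 155·5 − 23² = 246.
a = ((-141)·5 − 23·(-20))/246 = -245/246; b = (155·(-20) − 23·(-141))/246 = 143/246.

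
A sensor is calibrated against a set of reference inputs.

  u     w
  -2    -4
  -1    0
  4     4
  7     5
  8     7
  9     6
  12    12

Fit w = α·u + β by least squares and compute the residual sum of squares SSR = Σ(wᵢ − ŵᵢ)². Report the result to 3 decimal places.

SSR = 11.504

Compute the Gram sums: Σu·u = 359, Σu = 37, Σ1 = 7.
Right-hand side: Σu·w = 313, Σw = 30.
Determinant 359·7 − 37² = 1144.
α = (313·7 − 37·30)/1144 = 1081/1144; β = (359·30 − 37·313)/1144 = -811/1144.
Residuals: -1603/1144, 43/26, 1063/1144, -259/286, 171/1144, -79/44, 1567/1144; SSR = 13161/1144.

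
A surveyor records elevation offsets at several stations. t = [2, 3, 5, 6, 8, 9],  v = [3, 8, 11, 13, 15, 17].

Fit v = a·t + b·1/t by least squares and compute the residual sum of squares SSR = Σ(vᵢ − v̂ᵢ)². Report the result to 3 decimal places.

SSR = 8.558

Sums needed: Σt·t = 219, Σt·1/t = 6, Σ1/t·1/t = 59209/129600.
For Mᵀv: Σt·v = 436, Σ1/t·v = 4427/360.
Normal equations: [[219, 6]; [6, 59209/129600]]·[a, b]ᵀ = [436, 4427/360]ᵀ.
Eliminating b: (59209/129600)·(row 1) − 6·(row 2) gives (2767057/43200)·a = (59209/129600)·436 − 6·(4427/360) = 4063201/32400, so a = 16252804/8301171.
Then b = ((4427/360) − 6·(16252804/8301171))/(59209/129600) = 3330360/2767057.
Residuals: -12597635/8301171, 4773532/2767057, 8050645/8301171, 2911073/2767057, -6753752/8301171, -2088483/2767057; SSR = 71041892/8301171.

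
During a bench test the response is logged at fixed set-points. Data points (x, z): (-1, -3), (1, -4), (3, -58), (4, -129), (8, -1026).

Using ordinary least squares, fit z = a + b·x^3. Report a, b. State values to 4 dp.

Entries of MᵀM: Σ1 = 5, Σx^3 = 603, Σx^3·x^3 = 266971.
And Σz = -1220, Σx^3·z = -535135.
Eliminating b: 266971·(row 1) − 603·(row 2) gives 971246·a = 266971·(-1220) − 603·(-535135) = -3018215, so a = -3018215/971246.
Then b = ((-535135) − 603·(-3018215/971246))/266971 = -1940015/971246.

a = -3.1076, b = -1.9974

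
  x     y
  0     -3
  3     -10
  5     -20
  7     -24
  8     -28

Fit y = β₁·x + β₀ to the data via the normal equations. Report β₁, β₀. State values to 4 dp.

Entries of AᵀA: Σx·x = 147, Σx = 23, Σ1 = 5.
And Σx·y = -522, Σy = -85.
Normal equations: [[147, 23]; [23, 5]]·[β₁, β₀]ᵀ = [-522, -85]ᵀ.
Δ = 147·5 − 23² = 206.
β₁ = ((-522)·5 − 23·(-85))/206 = -655/206; β₀ = (147·(-85) − 23·(-522))/206 = -489/206.

β₁ = -3.1796, β₀ = -2.3738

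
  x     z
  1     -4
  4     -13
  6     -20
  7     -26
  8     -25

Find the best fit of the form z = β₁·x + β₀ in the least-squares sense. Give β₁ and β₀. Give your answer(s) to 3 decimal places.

Compute the Gram sums: Σx·x = 166, Σx = 26, Σ1 = 5.
Right-hand side: Σx·z = -558, Σz = -88.
Normal equations: [[166, 26]; [26, 5]]·[β₁, β₀]ᵀ = [-558, -88]ᵀ.
Eliminating β₀: 5·(row 1) − 26·(row 2) gives 154·β₁ = 5·(-558) − 26·(-88) = -502, so β₁ = -251/77.
Then β₀ = ((-88) − 26·(-251/77))/5 = -50/77.

β₁ = -3.260, β₀ = -0.649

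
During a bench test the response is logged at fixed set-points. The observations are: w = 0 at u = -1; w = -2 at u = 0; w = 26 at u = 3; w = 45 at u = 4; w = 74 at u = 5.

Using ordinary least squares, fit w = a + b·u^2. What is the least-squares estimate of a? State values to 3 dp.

a = -2.392

Sums needed: Σ1 = 5, Σu^2 = 51, Σu^2·u^2 = 963.
And Σw = 143, Σu^2·w = 2804.
Normal equations: [[5, 51]; [51, 963]]·[a, b]ᵀ = [143, 2804]ᵀ.
Δ = 5·963 − 51² = 2214.
a = (143·963 − 51·2804)/2214 = -1765/738; b = (5·2804 − 51·143)/2214 = 6727/2214.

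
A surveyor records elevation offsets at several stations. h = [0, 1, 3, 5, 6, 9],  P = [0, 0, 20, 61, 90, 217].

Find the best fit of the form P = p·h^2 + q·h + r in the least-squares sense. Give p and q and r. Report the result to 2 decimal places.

p = 2.97, q = -2.68, r = 0.10

The normal equations are: 8564·p + 1098·q + 152·r = 22522;  1098·p + 152·q + 24·r = 2858;  152·p + 24·q + 6·r = 388.
(Σh^2·h^2 = 8564, Σh^2·h = 1098, Σh^2 = 152, Σh·h = 152, Σh = 24, Σ1 = 6, Σh^2·P = 22522, Σh·P = 2858, ΣP = 388.)
Solving the 3×3 system (Gaussian elimination) gives p = 7591/2555, q = -1367/511, r = 258/2555.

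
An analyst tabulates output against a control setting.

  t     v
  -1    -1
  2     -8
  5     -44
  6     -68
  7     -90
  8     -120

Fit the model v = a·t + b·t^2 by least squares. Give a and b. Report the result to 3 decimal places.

The normal system XᵀX·[a, b]ᵀ = Xᵀv is [[179, 1203]; [1203, 8435]]·[a, b]ᵀ = [-2233, -15671]ᵀ.
Determinant 179·8435 − 1203² = 62656.
a = ((-2233)·8435 − 1203·(-15671))/62656 = 8429/31328; b = (179·(-15671) − 1203·(-2233))/62656 = -59405/31328.

a = 0.269, b = -1.896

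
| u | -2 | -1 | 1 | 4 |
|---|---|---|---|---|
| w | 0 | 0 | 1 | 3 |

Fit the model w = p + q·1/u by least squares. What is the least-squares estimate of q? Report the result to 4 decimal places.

q = 0.8707

AᵀA·[p, q]ᵀ = Aᵀw reads: 4·p + (-1/4)·q = 4;  (-1/4)·p + (37/16)·q = 7/4.
(Σ1 = 4, Σ1/u = -1/4, Σ1/u·1/u = 37/16, Σw = 4, Σ1/u·w = 7/4.)
Eliminating q: (37/16)·(row 1) − (-1/4)·(row 2) gives (147/16)·p = (37/16)·4 − (-1/4)·(7/4) = 155/16, so p = 155/147.
Then q = ((7/4) − (-1/4)·(155/147))/(37/16) = 128/147.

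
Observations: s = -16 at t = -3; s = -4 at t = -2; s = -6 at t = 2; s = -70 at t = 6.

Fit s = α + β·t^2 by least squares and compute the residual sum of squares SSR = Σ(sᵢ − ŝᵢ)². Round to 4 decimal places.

SSR = 2.5157

Entries of MᵀM: Σ1 = 4, Σt^2 = 53, Σt^2·t^2 = 1409.
Moment sums: Σs = -96, Σt^2·s = -2704.
So MᵀM·[α, β]ᵀ = Mᵀs: [[4, 53]; [53, 1409]]·[α, β]ᵀ = [-96, -2704]ᵀ.
Eliminating β: 1409·(row 1) − 53·(row 2) gives 2827·α = 1409·(-96) − 53·(-2704) = 8048, so α = 8048/2827.
Then β = ((-2704) − 53·(8048/2827))/1409 = -5728/2827.
Residuals: -1728/2827, 3556/2827, -2098/2827, 270/2827; SSR = 7112/2827.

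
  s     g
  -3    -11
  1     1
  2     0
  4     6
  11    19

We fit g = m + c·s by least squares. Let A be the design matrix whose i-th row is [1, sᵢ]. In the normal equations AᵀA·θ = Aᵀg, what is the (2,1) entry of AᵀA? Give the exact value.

Row 2 ↔ basis s, column 1 ↔ basis 1, so (AᵀA)_{2,1} = Σᵢ s = (-3)·(1) + (1)·(1) + (2)·(1) + (4)·(1) + (11)·(1) = 15.

15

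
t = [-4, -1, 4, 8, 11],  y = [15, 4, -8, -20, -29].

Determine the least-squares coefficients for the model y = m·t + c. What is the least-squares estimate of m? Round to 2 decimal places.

m = -2.86

Entries of XᵀX: Σt·t = 218, Σt = 18, Σ1 = 5.
Moment sums: Σt·y = -575, Σy = -38.
So XᵀX·[m, c]ᵀ = Xᵀy: [[218, 18]; [18, 5]]·[m, c]ᵀ = [-575, -38]ᵀ.
Eliminating c: 5·(row 1) − 18·(row 2) gives 766·m = 5·(-575) − 18·(-38) = -2191, so m = -2191/766.
Then c = ((-38) − 18·(-2191/766))/5 = 1033/383.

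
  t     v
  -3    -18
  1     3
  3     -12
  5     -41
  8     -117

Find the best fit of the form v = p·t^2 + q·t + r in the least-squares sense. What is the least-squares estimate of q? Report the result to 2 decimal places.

q = 1.11

The normal equations are: 4884·p + 638·q + 108·r = -8780;  638·p + 108·q + 14·r = -1120;  108·p + 14·q + 5·r = -185.
(Σt^2·t^2 = 4884, Σt^2·t = 638, Σt^2 = 108, Σt·t = 108, Σt = 14, Σ1 = 5, Σt^2·v = -8780, Σt·v = -1120, Σv = -185.)
Row-reducing yields p = -158885/78619, q = 87110/78619, r = 279105/78619.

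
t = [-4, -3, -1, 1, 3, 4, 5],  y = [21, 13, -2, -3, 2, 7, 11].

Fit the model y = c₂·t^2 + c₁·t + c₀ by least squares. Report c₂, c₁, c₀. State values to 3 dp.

Compute the Gram sums: Σt^2·t^2 = 1301, Σt^2·t = 125, Σt^2 = 77, Σt·t = 77, Σt = 5, Σ1 = 7.
For Aᵀy: Σt^2·y = 853, Σt·y = -35, Σy = 49.
Row-reducing yields c₂ = 4077/4147, c₁ = -7840/4147, c₀ = -786/319.

c₂ = 0.983, c₁ = -1.891, c₀ = -2.464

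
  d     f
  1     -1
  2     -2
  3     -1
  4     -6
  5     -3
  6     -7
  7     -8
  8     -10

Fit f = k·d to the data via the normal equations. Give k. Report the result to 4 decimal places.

k = -1.1029

From the data, Σd·d = 204.
Right-hand side: Σd·f = -225.
MᵀM·[k]ᵀ = Mᵀf becomes [[204]]·[k]ᵀ = [-225]ᵀ.
k = (-225)/204 = -1.10294.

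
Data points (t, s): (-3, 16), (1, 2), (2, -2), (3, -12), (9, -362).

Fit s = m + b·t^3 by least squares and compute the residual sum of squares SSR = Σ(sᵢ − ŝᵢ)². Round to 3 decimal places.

SSR = 0.715

The normal system MᵀM·[m, b]ᵀ = Mᵀs is [[5, 738]; [738, 532964]]·[m, b]ᵀ = [-358, -264668]ᵀ.
Determinant 5·532964 − 738² = 2120176.
m = ((-358)·532964 − 738·(-264668))/2120176 = 282742/132511; b = (5·(-264668) − 738·(-358))/2120176 = -66196/132511.
Residuals: 50142/132511, 48476/132511, -18196/132511, -85582/132511, 5160/132511; SSR = 94680/132511.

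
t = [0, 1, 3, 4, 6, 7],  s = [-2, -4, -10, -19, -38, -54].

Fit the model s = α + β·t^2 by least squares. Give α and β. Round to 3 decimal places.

α = -1.910, β = -1.041

MᵀM·[α, β]ᵀ = Mᵀs reads: 6·α + 111·β = -127;  111·α + 4035·β = -4412.
(Σ1 = 6, Σt^2 = 111, Σt^2·t^2 = 4035, Σs = -127, Σt^2·s = -4412.)
det = 6·4035 − 111² = 11889.
α = ((-127)·4035 − 111·(-4412))/11889 = -7571/3963; β = (6·(-4412) − 111·(-127))/11889 = -1375/1321.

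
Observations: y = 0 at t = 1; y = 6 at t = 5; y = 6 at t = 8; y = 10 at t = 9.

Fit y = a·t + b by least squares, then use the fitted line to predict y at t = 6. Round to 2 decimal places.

ŷ = 5.77

The normal equations are: 171·a + 23·b = 168;  23·a + 4·b = 22.
Determinant 171·4 − 23² = 155.
a = (168·4 − 23·22)/155 = 166/155; b = (171·22 − 23·168)/155 = -102/155.
At t = 6: ŷ = (166/155)·(6) + (-102/155)·(1) = 894/155.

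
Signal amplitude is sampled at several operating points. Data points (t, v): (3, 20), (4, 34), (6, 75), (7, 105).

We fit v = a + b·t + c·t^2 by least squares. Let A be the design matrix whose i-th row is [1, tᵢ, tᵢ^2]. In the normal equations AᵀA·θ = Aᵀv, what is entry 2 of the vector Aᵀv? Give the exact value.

1381

Entry 2 ↔ basis t, so (Aᵀv)_{2} = Σᵢ (t)·vᵢ = (3)·(20) + (4)·(34) + (6)·(75) + (7)·(105) = 1381.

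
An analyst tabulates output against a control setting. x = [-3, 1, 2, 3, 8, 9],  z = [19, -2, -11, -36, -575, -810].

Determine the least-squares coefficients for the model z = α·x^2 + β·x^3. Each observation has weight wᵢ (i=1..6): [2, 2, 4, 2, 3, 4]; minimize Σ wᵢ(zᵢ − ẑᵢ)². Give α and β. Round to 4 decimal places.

Entries of AᵀWA: Σwᵢ·x^2·x^2 = 38922, Σwᵢ·x^2·x^3 = 334630, Σwᵢ·x^3·x^3 = 2915370.
Moment sums: Σwᵢ·x^2·z = -373326, Σwᵢ·x^3·z = -3248486.
Normal equations: [[38922, 334630]; [334630, 2915370]]·[α, β]ᵀ = [-373326, -3248486]ᵀ.
Eliminating β: 2915370·(row 1) − 334630·(row 2) gives 1494794240·α = 2915370·(-373326) − 334630·(-3248486) = -1342550440, so α = -33563761/37369856.
Then β = ((-3248486) − 334630·(-33563761/37369856))/2915370 = -188936589/186849280.

α = -0.8982, β = -1.0112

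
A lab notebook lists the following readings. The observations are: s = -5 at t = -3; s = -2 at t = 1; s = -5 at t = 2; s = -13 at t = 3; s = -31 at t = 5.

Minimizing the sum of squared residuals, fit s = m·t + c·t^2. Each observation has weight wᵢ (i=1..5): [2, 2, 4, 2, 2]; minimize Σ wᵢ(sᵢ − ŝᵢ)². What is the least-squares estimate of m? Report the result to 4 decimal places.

m = -1.1480

Forming MᵀWM = [[104, 284]; [284, 1640]] and MᵀWs = [-402, -1958]ᵀ gives MᵀWM·[m, c]ᵀ = MᵀWs.
Eliminating c: 1640·(row 1) − 284·(row 2) gives 89904·m = 1640·(-402) − 284·(-1958) = -103208, so m = -12901/11238.
Then c = ((-1958) − 284·(-12901/11238))/1640 = -11183/11238.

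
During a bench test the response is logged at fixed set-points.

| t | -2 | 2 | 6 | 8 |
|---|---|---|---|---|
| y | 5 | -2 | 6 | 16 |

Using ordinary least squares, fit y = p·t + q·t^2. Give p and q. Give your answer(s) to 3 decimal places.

Sums needed: Σt·t = 108, Σt·t^2 = 728, Σt^2·t^2 = 5424.
Moment sums: Σt·y = 150, Σt^2·y = 1252.
So MᵀM·[p, q]ᵀ = Mᵀy: [[108, 728]; [728, 5424]]·[p, q]ᵀ = [150, 1252]ᵀ.
det = 108·5424 − 728² = 55808.
p = (150·5424 − 728·1252)/55808 = -1529/872; q = (108·1252 − 728·150)/55808 = 813/1744.

p = -1.753, q = 0.466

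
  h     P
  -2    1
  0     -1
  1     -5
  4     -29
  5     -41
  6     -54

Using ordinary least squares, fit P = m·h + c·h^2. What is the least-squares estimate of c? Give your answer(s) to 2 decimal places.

Entries of MᵀM: Σh·h = 82, Σh·h^2 = 398, Σh^2·h^2 = 2194.
Right-hand side: Σh·P = -652, Σh^2·P = -3434.
Normal equations: [[82, 398]; [398, 2194]]·[m, c]ᵀ = [-652, -3434]ᵀ.
Δ = 82·2194 − 398² = 21504.
m = ((-652)·2194 − 398·(-3434))/21504 = -759/256; c = (82·(-3434) − 398·(-652))/21504 = -263/256.

c = -1.03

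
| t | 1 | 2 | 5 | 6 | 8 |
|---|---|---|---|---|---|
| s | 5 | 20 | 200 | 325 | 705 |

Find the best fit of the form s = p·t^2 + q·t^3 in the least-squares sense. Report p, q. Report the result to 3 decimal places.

AᵀA·[p, q]ᵀ = Aᵀs reads: 6034·p + 43702·q = 61905;  43702·p + 324490·q = 456325.
(Σt^2·t^2 = 6034, Σt^2·t^3 = 43702, Σt^3·t^3 = 324490, Σt^2·s = 61905, Σt^3·s = 456325.)
Eliminating q: 324490·(row 1) − 43702·(row 2) gives 48107856·p = 324490·61905 − 43702·456325 = 145238300, so p = 36309575/12026964.
Then q = (456325 − 43702·(36309575/12026964))/324490 = 12023185/12026964.

p = 3.019, q = 1.000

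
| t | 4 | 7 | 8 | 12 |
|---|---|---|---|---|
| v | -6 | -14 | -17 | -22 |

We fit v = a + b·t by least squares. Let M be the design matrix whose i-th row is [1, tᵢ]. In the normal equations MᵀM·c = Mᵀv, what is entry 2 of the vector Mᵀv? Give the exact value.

-522

Entry 2 ↔ basis t, so (Mᵀv)_{2} = Σᵢ (t)·vᵢ = (4)·(-6) + (7)·(-14) + (8)·(-17) + (12)·(-22) = -522.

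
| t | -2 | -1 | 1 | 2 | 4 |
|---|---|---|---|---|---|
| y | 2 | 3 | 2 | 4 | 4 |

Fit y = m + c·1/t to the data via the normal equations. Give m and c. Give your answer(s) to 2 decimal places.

Forming AᵀA = [[5, 1/4]; [1/4, 41/16]] and Aᵀy = [15, 1]ᵀ gives AᵀA·[m, c]ᵀ = Aᵀy.
Δ = 5·(41/16) − (1/4)² = 51/4.
m = (15·(41/16) − (1/4)·1)/(51/4) = 611/204; c = (5·1 − (1/4)·15)/(51/4) = 5/51.

m = 3.00, c = 0.10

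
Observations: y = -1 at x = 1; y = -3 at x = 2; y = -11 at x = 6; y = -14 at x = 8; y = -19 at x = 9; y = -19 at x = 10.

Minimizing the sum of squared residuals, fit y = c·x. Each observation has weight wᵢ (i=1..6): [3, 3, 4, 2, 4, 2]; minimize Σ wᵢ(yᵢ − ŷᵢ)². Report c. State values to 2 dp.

The normal system AᵀWA·[c]ᵀ = AᵀWy is [[811]]·[c]ᵀ = [-1573]ᵀ.
c = (-1573)/811 = -1.93958.

c = -1.94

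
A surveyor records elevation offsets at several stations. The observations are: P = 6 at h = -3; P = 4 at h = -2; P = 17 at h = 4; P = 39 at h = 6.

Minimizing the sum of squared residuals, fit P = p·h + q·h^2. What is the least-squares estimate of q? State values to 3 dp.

Normal-equation sums: Σh·h = 65, Σh·h^2 = 245, Σh^2·h^2 = 1649.
For MᵀP: Σh·P = 276, Σh^2·P = 1746.
Eliminating q: 1649·(row 1) − 245·(row 2) gives 47160·p = 1649·276 − 245·1746 = 27354, so p = 4559/7860.
Then q = (1746 − 245·(4559/7860))/1649 = 1529/1572.

q = 0.973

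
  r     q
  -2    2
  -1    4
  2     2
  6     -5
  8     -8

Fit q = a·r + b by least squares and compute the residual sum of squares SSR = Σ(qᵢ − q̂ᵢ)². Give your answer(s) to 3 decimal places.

XᵀX·[a, b]ᵀ = Xᵀq reads: 109·a + 13·b = -98;  13·a + 5·b = -5.
Determinant 109·5 − 13² = 376.
a = ((-98)·5 − 13·(-5))/376 = -425/376; b = (109·(-5) − 13·(-98))/376 = 729/376.
Residuals: -827/376, 175/188, 873/376, -59/376, -337/376; SSR = 4483/376.

SSR = 11.923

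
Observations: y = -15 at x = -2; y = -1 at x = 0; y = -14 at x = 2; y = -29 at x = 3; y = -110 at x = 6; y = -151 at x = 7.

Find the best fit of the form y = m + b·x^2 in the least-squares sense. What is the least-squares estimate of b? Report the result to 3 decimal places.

Forming AᵀA = [[6, 102]; [102, 3810]] and Aᵀy = [-320, -11736]ᵀ gives AᵀA·[m, b]ᵀ = Aᵀy.
Determinant 6·3810 − 102² = 12456.
m = ((-320)·3810 − 102·(-11736))/12456 = -922/519; b = (6·(-11736) − 102·(-320))/12456 = -1574/519.

b = -3.033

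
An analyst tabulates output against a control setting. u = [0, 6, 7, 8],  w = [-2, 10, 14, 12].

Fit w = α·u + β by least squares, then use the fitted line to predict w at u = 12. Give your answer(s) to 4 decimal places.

Setting ∂/∂α … = 0 gives: 149·α + 21·β = 254;  21·α + 4·β = 34.
(Σu·u = 149, Σu = 21, Σ1 = 4, Σu·w = 254, Σw = 34.)
Determinant 149·4 − 21² = 155.
α = (254·4 − 21·34)/155 = 302/155; β = (149·34 − 21·254)/155 = -268/155.
At u = 12: ŵ = (302/155)·(12) + (-268/155)·(1) = 3356/155.

ŵ = 21.6516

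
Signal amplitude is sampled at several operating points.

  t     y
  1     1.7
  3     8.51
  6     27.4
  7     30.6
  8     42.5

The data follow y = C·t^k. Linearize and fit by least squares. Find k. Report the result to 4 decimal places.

k = 1.5343

Taking logs, ln y = k·ln t + ln C, so regress ln y on ln t.
AᵀA = [[12.5280, 6.9157]; [6.9157, 5]], rhs = [22.7379, 13.1529]ᵀ  (here Σln t = 6.9157, Σ(ln t)² = 12.5280, Σln y = 13.1529, Σln t·ln y = 22.7379).
Solving (det = 14.8127): k = 1.53433, ln C = 0.50838.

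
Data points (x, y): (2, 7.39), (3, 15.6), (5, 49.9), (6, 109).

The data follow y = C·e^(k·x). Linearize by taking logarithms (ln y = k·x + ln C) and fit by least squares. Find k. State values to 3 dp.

k = 0.655

Taking logs, ln y = k·x + ln C, so regress ln y on x.
XᵀX = [[74.0000, 16.0000]; [16.0000, 4]], rhs = [59.9403, 13.3488]ᵀ  (here Σx = 16.0000, Σ(x)² = 74.0000, Σln y = 13.3488, Σx·ln y = 59.9403).
Solving (det = 40.0000): k = 0.65452, ln C = 0.71912.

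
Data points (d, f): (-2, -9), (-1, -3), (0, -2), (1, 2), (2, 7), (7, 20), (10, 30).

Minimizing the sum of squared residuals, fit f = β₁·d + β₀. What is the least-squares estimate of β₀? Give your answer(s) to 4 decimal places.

β₀ = -1.1578

The normal system XᵀX·[β₁, β₀]ᵀ = Xᵀf is [[159, 17]; [17, 7]]·[β₁, β₀]ᵀ = [477, 45]ᵀ.
Eliminating β₀: 7·(row 1) − 17·(row 2) gives 824·β₁ = 7·477 − 17·45 = 2574, so β₁ = 1287/412.
Then β₀ = (45 − 17·(1287/412))/7 = -477/412.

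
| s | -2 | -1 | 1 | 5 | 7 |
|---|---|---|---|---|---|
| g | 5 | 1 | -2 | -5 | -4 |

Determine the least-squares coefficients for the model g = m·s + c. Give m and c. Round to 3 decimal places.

Normal-equation sums: Σs·s = 80, Σs = 10, Σ1 = 5.
Moment sums: Σs·g = -66, Σg = -5.
So MᵀM·[m, c]ᵀ = Mᵀg: [[80, 10]; [10, 5]]·[m, c]ᵀ = [-66, -5]ᵀ.
Determinant 80·5 − 10² = 300.
m = ((-66)·5 − 10·(-5))/300 = -14/15; c = (80·(-5) − 10·(-66))/300 = 13/15.

m = -0.933, c = 0.867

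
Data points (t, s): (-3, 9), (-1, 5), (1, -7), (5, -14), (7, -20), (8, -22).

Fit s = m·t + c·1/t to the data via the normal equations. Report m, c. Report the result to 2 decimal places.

Normal-equation sums: Σt·t = 149, Σt·1/t = 6, Σ1/t·1/t = 1543249/705600.
Right-hand side: Σt·s = -425, Σ1/t·s = -3277/140.
Δ = 149·(1543249/705600) − 6² = 204542501/705600.
m = ((-425)·(1543249/705600) − 6·(-3277/140))/(204542501/705600) = -556784345/204542501; c = (149·(-3277/140) − 6·(-425))/(204542501/705600) = -661615920/204542501.

m = -2.72, c = -3.23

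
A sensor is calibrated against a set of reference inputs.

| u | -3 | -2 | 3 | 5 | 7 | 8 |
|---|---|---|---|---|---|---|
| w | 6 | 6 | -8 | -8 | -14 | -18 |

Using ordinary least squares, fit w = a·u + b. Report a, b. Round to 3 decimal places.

Compute the Gram sums: Σu·u = 160, Σu = 18, Σ1 = 6.
And Σu·w = -336, Σw = -36.
AᵀA·[a, b]ᵀ = Aᵀw becomes [[160, 18]; [18, 6]]·[a, b]ᵀ = [-336, -36]ᵀ.
Determinant 160·6 − 18² = 636.
a = ((-336)·6 − 18·(-36))/636 = -114/53; b = (160·(-36) − 18·(-336))/636 = 24/53.

a = -2.151, b = 0.453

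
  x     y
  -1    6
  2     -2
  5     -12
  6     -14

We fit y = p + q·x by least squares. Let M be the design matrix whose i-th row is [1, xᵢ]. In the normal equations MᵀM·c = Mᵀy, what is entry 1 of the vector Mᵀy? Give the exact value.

Entry 1 ↔ basis 1, so (Mᵀy)_{1} = Σᵢ yᵢ = (1)·(6) + (1)·(-2) + (1)·(-12) + (1)·(-14) = -22.

-22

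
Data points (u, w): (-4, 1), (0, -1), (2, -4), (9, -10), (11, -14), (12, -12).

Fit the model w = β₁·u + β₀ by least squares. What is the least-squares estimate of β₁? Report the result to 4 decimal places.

Forming AᵀA = [[366, 30]; [30, 6]] and Aᵀw = [-400, -40]ᵀ gives AᵀA·[β₁, β₀]ᵀ = Aᵀw.
Eliminating β₀: 6·(row 1) − 30·(row 2) gives 1296·β₁ = 6·(-400) − 30·(-40) = -1200, so β₁ = -25/27.
Then β₀ = ((-40) − 30·(-25/27))/6 = -55/27.

β₁ = -0.9259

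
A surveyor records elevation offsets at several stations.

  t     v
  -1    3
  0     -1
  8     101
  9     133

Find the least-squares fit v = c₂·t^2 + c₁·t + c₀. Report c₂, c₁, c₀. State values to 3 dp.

MᵀM·[c₂, c₁, c₀]ᵀ = Mᵀv reads: 10658·c₂ + 1240·c₁ + 146·c₀ = 17240;  1240·c₂ + 146·c₁ + 16·c₀ = 2002;  146·c₂ + 16·c₁ + 4·c₀ = 236.
(Σt^2·t^2 = 10658, Σt^2·t = 1240, Σt^2 = 146, Σt·t = 146, Σt = 16, Σ1 = 4, Σt^2·v = 17240, Σt·v = 2002, Σv = 236.)
Inverting the 3×3 Gram matrix, [c₂, c₁, c₀]ᵀ = [2, -127/41, -66/41]ᵀ.

c₂ = 2.000, c₁ = -3.098, c₀ = -1.610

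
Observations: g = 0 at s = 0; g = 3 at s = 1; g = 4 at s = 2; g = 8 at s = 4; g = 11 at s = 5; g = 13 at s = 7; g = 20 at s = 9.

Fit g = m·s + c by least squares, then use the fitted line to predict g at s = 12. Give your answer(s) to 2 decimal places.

ĝ = 25.05

Forming AᵀA = [[176, 28]; [28, 7]] and Aᵀg = [369, 59]ᵀ gives AᵀA·[m, c]ᵀ = Aᵀg.
Eliminating c: 7·(row 1) − 28·(row 2) gives 448·m = 7·369 − 28·59 = 931, so m = 133/64.
Then c = (59 − 28·(133/64))/7 = 13/112.
At s = 12: ĝ = (133/64)·(12) + (13/112)·(1) = 1403/56.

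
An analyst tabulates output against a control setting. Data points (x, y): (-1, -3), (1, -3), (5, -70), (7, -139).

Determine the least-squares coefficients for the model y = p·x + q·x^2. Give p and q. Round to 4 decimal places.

p = 0.2983, q = -2.8754

Normal-equation sums: Σx·x = 76, Σx·x^2 = 468, Σx^2·x^2 = 3028.
For Aᵀy: Σx·y = -1323, Σx^2·y = -8567.
AᵀA·[p, q]ᵀ = Aᵀy becomes [[76, 468]; [468, 3028]]·[p, q]ᵀ = [-1323, -8567]ᵀ.
Eliminating q: 3028·(row 1) − 468·(row 2) gives 11104·p = 3028·(-1323) − 468·(-8567) = 3312, so p = 207/694.
Then q = ((-8567) − 468·(207/694))/3028 = -3991/1388.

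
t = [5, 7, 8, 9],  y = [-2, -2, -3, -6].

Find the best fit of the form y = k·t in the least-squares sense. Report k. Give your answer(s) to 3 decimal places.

With design matrix A, AᵀA = [[219]] and Aᵀy = [-102]ᵀ.
k = (-102)/219 = -0.465753.

k = -0.466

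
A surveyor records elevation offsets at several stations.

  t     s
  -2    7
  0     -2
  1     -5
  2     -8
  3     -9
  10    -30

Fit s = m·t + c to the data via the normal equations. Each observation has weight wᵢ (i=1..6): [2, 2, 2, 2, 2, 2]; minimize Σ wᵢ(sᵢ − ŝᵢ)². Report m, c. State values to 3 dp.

With design matrix A, AᵀWA = [[236, 28]; [28, 12]] and AᵀWs = [-724, -94]ᵀ.
Determinant 236·12 − 28² = 2048.
m = ((-724)·12 − 28·(-94))/2048 = -757/256; c = (236·(-94) − 28·(-724))/2048 = -239/256.

m = -2.957, c = -0.934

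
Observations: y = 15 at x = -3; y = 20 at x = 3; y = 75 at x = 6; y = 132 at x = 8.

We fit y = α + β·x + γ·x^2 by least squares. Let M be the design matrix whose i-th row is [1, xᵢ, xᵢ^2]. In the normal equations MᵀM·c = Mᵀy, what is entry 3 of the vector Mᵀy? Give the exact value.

11463

Entry 3 ↔ basis x^2, so (Mᵀy)_{3} = Σᵢ (x^2)·yᵢ = (9)·(15) + (9)·(20) + (36)·(75) + (64)·(132) = 11463.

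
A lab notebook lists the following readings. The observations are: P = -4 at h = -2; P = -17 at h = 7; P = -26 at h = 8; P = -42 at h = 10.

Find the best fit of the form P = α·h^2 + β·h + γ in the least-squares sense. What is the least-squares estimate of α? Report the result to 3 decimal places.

α = -0.552

Normal-equation sums: Σh^2·h^2 = 16513, Σh^2·h = 1847, Σh^2 = 217, Σh·h = 217, Σh = 23, Σ1 = 4.
Moment sums: Σh^2·P = -6713, Σh·P = -739, ΣP = -89.
Row-reducing yields α = -2617/4742, β = 5789/4742, γ = 1588/2371.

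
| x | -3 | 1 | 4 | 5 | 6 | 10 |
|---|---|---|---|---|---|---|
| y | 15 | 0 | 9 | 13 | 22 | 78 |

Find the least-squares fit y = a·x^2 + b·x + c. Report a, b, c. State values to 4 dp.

Forming MᵀM = [[12259, 1379, 187]; [1379, 187, 23]; [187, 23, 6]] and Mᵀy = [9196, 968, 137]ᵀ gives MᵀM·[a, b, c]ᵀ = Mᵀy.
Solving the 3×3 system (Gaussian elimination) gives a = 48410/49279, b = -103539/49279, c = 13325/49279.

a = 0.9824, b = -2.1011, c = 0.2704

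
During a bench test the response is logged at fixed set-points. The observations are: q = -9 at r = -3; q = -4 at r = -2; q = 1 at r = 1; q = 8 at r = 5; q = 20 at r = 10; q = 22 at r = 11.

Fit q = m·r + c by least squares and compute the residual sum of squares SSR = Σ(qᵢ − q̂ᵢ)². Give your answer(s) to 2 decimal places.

XᵀX·[m, c]ᵀ = Xᵀq reads: 260·m + 22·c = 518;  22·m + 6·c = 38.
(Σr·r = 260, Σr = 22, Σ1 = 6, Σr·q = 518, Σq = 38.)
det = 260·6 − 22² = 1076.
m = (518·6 − 22·38)/1076 = 568/269; c = (260·38 − 22·518)/1076 = -379/269.
Residuals: -338/269, 439/269, 80/269, -309/269, 79/269, 49/269; SSR = 1552/269.

SSR = 5.77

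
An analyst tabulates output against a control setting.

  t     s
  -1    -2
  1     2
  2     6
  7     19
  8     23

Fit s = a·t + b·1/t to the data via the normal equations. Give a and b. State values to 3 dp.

Normal-equation sums: Σt·t = 119, Σt·1/t = 5, Σ1/t·1/t = 7169/3136.
Moment sums: Σt·s = 333, Σ1/t·s = 705/56.
Normal equations: [[119, 5]; [5, 7169/3136]]·[a, b]ᵀ = [333, 705/56]ᵀ.
Determinant 119·(7169/3136) − 5² = 110673/448.
a = (333·(7169/3136) − 5·(705/56))/(110673/448) = 729959/258237; b = (119·(705/56) − 5·333)/(110673/448) = -24920/36891.

a = 2.827, b = -0.676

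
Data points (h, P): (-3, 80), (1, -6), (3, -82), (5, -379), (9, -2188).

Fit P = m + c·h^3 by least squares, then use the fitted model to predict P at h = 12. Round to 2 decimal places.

Entries of MᵀM: Σ1 = 5, Σh^3 = 855, Σh^3·h^3 = 548525.
Right-hand side: ΣP = -2575, Σh^3·P = -1646807.
Determinant 5·548525 − 855² = 2011600.
m = ((-2575)·548525 − 855·(-1646807))/2011600 = -443189/201160; c = (5·(-1646807) − 855·(-2575))/2011600 = -603241/201160.
At h = 12: P̂ = (-443189/201160)·(1) + (-603241/201160)·(1728) = -1042843637/201160.

P̂ = -5184.15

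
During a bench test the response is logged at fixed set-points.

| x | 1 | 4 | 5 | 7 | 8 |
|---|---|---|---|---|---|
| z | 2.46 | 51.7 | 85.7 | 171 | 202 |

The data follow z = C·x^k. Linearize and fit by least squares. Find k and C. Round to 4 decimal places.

Let Y = ln z. Fitting Y = k·ln x + ln C by least squares:
AᵀA = [[12.6227, 7.0211]; [7.0211, 5]], rhs = [33.6764, 19.7464]ᵀ  (here Σln x = 7.0211, Σ(ln x)² = 12.6227, Σln z = 19.7464, Σln x·ln z = 33.6764).
Slope k = (n·Σln x·ln z − Σln x·Σln z)/(n·Σ(ln x)² − (Σln x)²) = (5·33.6764 − 7.0211·19.7464)/13.8181 = 2.15230; ln C = (Σln z − k·Σln x)/n = 0.92698, so C = exp(0.92698) = 2.52687.

k = 2.1523, C = 2.5269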